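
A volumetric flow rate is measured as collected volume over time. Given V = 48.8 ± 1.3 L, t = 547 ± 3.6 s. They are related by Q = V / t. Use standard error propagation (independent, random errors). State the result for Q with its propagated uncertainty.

Each factor contributes (exponent × relative error)² to (δQ/Q)²:
  (1·δV/V)² = (1×0.0266)² = 0.000710;  (-1·δt/t)² = (-1×0.00658)² = 4.33e-05
δQ/Q = √(0.000753) = 0.0274
Q = 0.0892 L/s, so δQ = 0.0274 × 0.0892 = 0.00245 L/s.

0.0892 ± 0.00245 L/s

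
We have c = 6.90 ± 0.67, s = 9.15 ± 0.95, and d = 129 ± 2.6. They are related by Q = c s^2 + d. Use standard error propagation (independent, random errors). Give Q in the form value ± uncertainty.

707 ± 132

Let p = c·s^2 = 578. δp/p = √((1·δc/c)² + (2·δs/s)²) = √(0.00943 + 0.0431) = 0.229, so δp = 132.
Q = p + d: δQ = √(δp² + δd²) = √(17500 + 6.76) = 132
Q = 707.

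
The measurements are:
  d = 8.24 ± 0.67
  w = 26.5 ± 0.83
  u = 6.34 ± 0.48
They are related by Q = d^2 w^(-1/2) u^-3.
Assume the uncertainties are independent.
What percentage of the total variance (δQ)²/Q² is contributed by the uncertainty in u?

65.9%

(δQ/Q)² = (2·δd/d)² + (−½·δw/w)² + (-3·δu/u)²
  d term: (2×0.0813)² = 0.0264
  w term: (-0.5×0.0313)² = 0.000245
  u term: (-3×0.0757)² = 0.0516
Total = 0.0783. Share from u = 0.0516/0.0783 = 0.659.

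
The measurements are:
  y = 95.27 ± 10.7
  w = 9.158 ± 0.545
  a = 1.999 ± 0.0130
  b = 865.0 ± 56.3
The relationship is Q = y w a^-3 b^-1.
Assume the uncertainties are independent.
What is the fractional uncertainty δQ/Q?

0.144

Since Q is a product/quotient, work with relative uncertainties:
  (1·δy/y)² = (1×0.112)² = 0.0126;  (1·δw/w)² = (1×0.0595)² = 0.00354;  (-3·δa/a)² = (-3×0.00650)² = 0.000381;  (-1·δb/b)² = (-1×0.0651)² = 0.00424
δQ/Q = √(0.0208) = 0.144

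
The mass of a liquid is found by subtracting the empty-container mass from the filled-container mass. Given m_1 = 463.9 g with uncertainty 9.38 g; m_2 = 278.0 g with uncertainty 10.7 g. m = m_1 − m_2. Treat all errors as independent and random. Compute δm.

14.2 g

Each term contributes (cᵢ δxᵢ)² to (δm)²:
  (δm_1)² = 88.0;  (δm_2)² = 114
δm = √(202) = 14.2 g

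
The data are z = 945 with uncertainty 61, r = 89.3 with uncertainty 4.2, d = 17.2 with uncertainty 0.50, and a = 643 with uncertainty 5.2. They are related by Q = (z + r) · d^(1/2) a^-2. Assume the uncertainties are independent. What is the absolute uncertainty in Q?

0.000654

Let u = z + r = 1030. δu = √(δz² + δr²) = √(3720 + 17.6) = 61.1, so δu/u = 0.0591.
Q is then a monomial in u, d, a:
δQ/Q = √((δu/u)² + (½·δd/d)² + (-2·δa/a)²) = √(0.00349 + 0.000211 + 0.000262) = 0.0630
Q = 0.0104, so δQ = 0.0630 × 0.0104 = 0.000654.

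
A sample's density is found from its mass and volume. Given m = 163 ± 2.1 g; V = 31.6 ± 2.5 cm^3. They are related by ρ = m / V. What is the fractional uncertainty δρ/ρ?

0.0802

Since ρ is a product/quotient, work with relative uncertainties:
  (1·δm/m)² = (1×0.0129)² = 0.000166;  (-1·δV/V)² = (-1×0.0791)² = 0.00626
δρ/ρ = √(0.00642) = 0.0802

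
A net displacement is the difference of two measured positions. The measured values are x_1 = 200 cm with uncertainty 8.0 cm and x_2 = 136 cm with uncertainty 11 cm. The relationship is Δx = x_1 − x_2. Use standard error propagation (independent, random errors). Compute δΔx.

Sums and differences: (δΔx)² = Σ (cᵢ δxᵢ)².
  (δx_1)² = 64.0;  (δx_2)² = 121
δΔx = √(185) = 13.6 cm

13.6 cm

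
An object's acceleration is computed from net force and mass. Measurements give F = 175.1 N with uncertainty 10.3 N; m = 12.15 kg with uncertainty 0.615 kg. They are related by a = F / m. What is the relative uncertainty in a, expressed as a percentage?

7.76%

Relative error in a monomial: (δa/a)² = Σ (nᵢ · δxᵢ/xᵢ)².
  (1·δF/F)² = (1×0.0588)² = 0.00346;  (-1·δm/m)² = (-1×0.0506)² = 0.00256
δa/a = √(0.00602) = 0.0776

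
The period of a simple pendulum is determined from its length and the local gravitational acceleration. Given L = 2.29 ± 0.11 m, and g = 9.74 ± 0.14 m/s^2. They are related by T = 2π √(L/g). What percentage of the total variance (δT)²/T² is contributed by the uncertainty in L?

(δT/T)² = (½·δL/L)² + (−½·δg/g)²
  L term: (0.5×0.0480)² = 0.000577
  g term: (-0.5×0.0144)² = 5.17e-05
Total = 0.000628. Share from L = 0.000577/0.000628 = 0.918.

91.8%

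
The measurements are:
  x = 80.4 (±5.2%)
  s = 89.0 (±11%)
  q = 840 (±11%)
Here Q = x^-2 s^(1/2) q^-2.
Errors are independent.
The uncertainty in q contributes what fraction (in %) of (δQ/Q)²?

(δQ/Q)² = (-2·δx/x)² + (½·δs/s)² + (-2·δq/q)²
  x term: (-2×0.0520)² = 0.0108
  s term: (0.5×0.110)² = 0.00303
  q term: (-2×0.110)² = 0.0484
Total = 0.0622. Share from q = 0.0484/0.0622 = 0.778.

77.8%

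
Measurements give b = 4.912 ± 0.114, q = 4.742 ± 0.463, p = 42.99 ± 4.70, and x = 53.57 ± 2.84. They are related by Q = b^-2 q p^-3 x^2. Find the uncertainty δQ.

For a monomial Q ∝ b^-2, q, p^-3, x^2, fractional errors add in quadrature:
  (-2·δb/b)² = (-2×0.0232)² = 0.00215;  (1·δq/q)² = (1×0.0976)² = 0.00953;  (-3·δp/p)² = (-3×0.109)² = 0.108;  (2·δx/x)² = (2×0.0530)² = 0.0112
δQ/Q = √(0.131) = 0.361
Q = 0.007099, so δQ = 0.361 × 0.007099 = 0.00256.

0.00256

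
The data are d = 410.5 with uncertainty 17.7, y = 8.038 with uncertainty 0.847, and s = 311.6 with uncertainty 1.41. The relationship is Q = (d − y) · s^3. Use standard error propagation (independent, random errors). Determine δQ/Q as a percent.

4.61%

Let u = d − y = 402.5. δu = √(δd² + δy²) = √(313 + 0.717) = 17.7, so δu/u = 0.0440.
Q is then a monomial in u, s:
δQ/Q = √((δu/u)² + (3·δs/s)²) = √(0.00194 + 0.000184) = 0.0461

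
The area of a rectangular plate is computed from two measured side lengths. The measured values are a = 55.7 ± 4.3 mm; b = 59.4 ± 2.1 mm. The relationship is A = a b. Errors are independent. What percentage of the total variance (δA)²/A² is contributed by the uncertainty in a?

82.7%

(δA/A)² = (1·δa/a)² + (1·δb/b)²
  a term: (1×0.0772)² = 0.00596
  b term: (1×0.0354)² = 0.00125
Total = 0.00721. Share from a = 0.00596/0.00721 = 0.827.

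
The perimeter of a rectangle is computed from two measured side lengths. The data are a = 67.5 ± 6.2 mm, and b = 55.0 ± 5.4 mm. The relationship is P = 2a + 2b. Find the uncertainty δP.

For a sum/difference, combine absolute errors in quadrature:
  (2·δa)² = 154;  (2·δb)² = 117
δP = √(270) = 16.4 mm

16.4 mm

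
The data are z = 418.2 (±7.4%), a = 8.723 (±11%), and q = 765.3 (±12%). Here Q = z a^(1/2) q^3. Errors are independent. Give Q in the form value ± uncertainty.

(5.536 ± 2.06) × 10^11

Q is a product of powers, so relative uncertainties combine in quadrature:
  (1·δz/z)² = (1×0.0740)² = 0.00548;  (½·δa/a)² = (0.5×0.110)² = 0.00302;  (3·δq/q)² = (3×0.120)² = 0.130
δQ/Q = √(0.138) = 0.372
Q = 5.536e+11, so δQ = 0.372 × 5.536e+11 = 2.06e+11.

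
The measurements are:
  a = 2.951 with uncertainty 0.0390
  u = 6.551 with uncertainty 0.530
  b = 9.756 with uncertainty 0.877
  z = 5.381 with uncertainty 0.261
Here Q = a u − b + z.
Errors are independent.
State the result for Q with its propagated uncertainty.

14.96 ± 1.83

Let p = a·u = 19.33. δp/p = √((1·δa/a)² + (1·δu/u)²) = √(0.000175 + 0.00655) = 0.0820, so δp = 1.58.
Q = p − b + z: δQ = √(δp² + δb² + δz²) = √(2.51 + 0.769 + 0.0681) = 1.83
Q = 14.96.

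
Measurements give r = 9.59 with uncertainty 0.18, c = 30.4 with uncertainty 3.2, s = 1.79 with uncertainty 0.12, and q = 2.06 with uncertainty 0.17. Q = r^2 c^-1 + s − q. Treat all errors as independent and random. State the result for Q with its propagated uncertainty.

Let p = r^2·c^-1 = 3.03. δp/p = √((2·δr/r)² + (-1·δc/c)²) = √(0.00141 + 0.0111) = 0.112, so δp = 0.338.
Q = p + s − q: δQ = √(δp² + δs² + δq²) = √(0.114 + 0.0144 + 0.0289) = 0.397
Q = 2.76.

2.76 ± 0.397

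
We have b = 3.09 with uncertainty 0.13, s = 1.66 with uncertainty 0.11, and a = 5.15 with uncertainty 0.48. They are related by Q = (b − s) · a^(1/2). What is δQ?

Let u = b − s = 1.43. δu = √(δb² + δs²) = √(0.0169 + 0.0121) = 0.170, so δu/u = 0.119.
Q is then a monomial in u, a:
δQ/Q = √((δu/u)² + (½·δa/a)²) = √(0.0142 + 0.00217) = 0.128
Q = 3.25, so δQ = 0.128 × 3.25 = 0.415.

0.415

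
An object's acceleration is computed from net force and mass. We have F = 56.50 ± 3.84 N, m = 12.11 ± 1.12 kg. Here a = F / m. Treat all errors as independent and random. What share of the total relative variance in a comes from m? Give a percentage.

64.9%

(δa/a)² = (1·δF/F)² + (-1·δm/m)²
  F term: (1×0.0680)² = 0.00462
  m term: (-1×0.0925)² = 0.00855
Total = 0.0132. Share from m = 0.00855/0.0132 = 0.649.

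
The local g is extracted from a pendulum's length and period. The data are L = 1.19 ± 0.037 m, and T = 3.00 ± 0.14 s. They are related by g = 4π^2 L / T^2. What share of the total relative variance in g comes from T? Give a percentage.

(δg/g)² = (1·δL/L)² + (-2·δT/T)²
  L term: (1×0.0311)² = 0.000967
  T term: (-2×0.0467)² = 0.00871
Total = 0.00968. Share from T = 0.00871/0.00968 = 0.900.

90.0%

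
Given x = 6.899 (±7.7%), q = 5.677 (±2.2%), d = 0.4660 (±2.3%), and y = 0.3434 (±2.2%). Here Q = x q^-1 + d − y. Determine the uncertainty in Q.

0.0982

Let p = x·q^-1 = 1.215. δp/p = √((1·δx/x)² + (-1·δq/q)²) = √(0.00593 + 0.000484) = 0.0801, so δp = 0.0973.
Q = p + d − y: δQ = √(δp² + δd² + δy²) = √(0.00947 + 0.000115 + 5.71e-05) = 0.0982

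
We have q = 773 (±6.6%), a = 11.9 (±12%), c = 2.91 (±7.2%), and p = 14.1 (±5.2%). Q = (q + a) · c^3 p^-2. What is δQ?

24.2

Let u = q + a = 785. δu = √(δq² + δa²) = √(2600 + 2.04) = 51.0, so δu/u = 0.0650.
Q is then a monomial in u, c, p:
δQ/Q = √((δu/u)² + (3·δc/c)² + (-2·δp/p)²) = √(0.00423 + 0.0467 + 0.0108) = 0.248
Q = 97.3, so δQ = 0.248 × 97.3 = 24.2.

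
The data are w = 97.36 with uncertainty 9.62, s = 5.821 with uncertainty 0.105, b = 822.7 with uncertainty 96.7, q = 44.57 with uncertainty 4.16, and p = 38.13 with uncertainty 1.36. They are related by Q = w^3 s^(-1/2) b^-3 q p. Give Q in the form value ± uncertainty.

1.167 ± 0.550

Since Q is a product/quotient, work with relative uncertainties:
  (3·δw/w)² = (3×0.0988)² = 0.0879;  (−½·δs/s)² = (-0.5×0.0180)² = 8.13e-05;  (-3·δb/b)² = (-3×0.118)² = 0.124;  (1·δq/q)² = (1×0.0933)² = 0.00871;  (1·δp/p)² = (1×0.0357)² = 0.00127
δQ/Q = √(0.222) = 0.471
Q = 1.167, so δQ = 0.471 × 1.167 = 0.550.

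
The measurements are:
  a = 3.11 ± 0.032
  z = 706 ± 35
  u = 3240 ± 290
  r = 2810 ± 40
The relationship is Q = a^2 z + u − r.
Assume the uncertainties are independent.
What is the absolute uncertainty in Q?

Let p = a^2·z = 6830. δp/p = √((2·δa/a)² + (1·δz/z)²) = √(0.000423 + 0.00246) = 0.0537, so δp = 367.
Q = p + u − r: δQ = √(δp² + δu² + δr²) = √(1.34e+05 + 84100 + 1600) = 469

469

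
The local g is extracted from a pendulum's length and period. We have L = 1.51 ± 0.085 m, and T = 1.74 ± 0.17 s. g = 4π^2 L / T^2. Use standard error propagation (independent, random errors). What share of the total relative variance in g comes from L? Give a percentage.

7.66%

(δg/g)² = (1·δL/L)² + (-2·δT/T)²
  L term: (1×0.0563)² = 0.00317
  T term: (-2×0.0977)² = 0.0382
Total = 0.0414. Share from L = 0.00317/0.0414 = 0.0766.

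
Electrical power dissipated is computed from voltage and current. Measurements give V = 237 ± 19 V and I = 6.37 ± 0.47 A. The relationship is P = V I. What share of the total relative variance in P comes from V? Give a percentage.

54.1%

(δP/P)² = (1·δV/V)² + (1·δI/I)²
  V term: (1×0.0802)² = 0.00643
  I term: (1×0.0738)² = 0.00544
Total = 0.0119. Share from V = 0.00643/0.0119 = 0.541.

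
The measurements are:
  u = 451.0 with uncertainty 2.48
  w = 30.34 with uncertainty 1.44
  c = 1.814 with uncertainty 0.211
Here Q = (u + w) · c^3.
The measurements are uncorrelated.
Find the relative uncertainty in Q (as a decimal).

0.349

Let h = u + w = 481.3. δh = √(δu² + δw²) = √(6.15 + 2.07) = 2.87, so δh/h = 0.00596.
Q is then a monomial in h, c:
δQ/Q = √((δh/h)² + (3·δc/c)²) = √(3.55e-05 + 0.122) = 0.349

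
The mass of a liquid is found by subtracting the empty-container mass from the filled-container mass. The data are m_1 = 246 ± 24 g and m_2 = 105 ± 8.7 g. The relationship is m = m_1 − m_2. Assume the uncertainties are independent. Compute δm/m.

0.181

Sums and differences: (δm)² = Σ (cᵢ δxᵢ)².
  (δm_1)² = 576;  (δm_2)² = 75.7
δm = √(652) = 25.5 g
m = 141 g, so δm/m = 25.5/141 = 0.181.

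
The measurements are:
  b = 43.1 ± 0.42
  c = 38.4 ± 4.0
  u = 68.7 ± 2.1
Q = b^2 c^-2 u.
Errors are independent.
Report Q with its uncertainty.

Each factor contributes (exponent × relative error)² to (δQ/Q)²:
  (2·δb/b)² = (2×0.00974)² = 0.000380;  (-2·δc/c)² = (-2×0.104)² = 0.0434;  (1·δu/u)² = (1×0.0306)² = 0.000934
δQ/Q = √(0.0447) = 0.211
Q = 86.5, so δQ = 0.211 × 86.5 = 18.3.

86.5 ± 18.3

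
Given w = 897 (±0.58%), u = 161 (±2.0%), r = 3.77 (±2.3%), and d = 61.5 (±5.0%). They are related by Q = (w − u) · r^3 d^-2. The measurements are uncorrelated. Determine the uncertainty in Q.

Let h = w − u = 736. δh = √(δw² + δu²) = √(27.1 + 10.4) = 6.12, so δh/h = 0.00831.
Q is then a monomial in h, r, d:
δQ/Q = √((δh/h)² + (3·δr/r)² + (-2·δd/d)²) = √(6.91e-05 + 0.00476 + 0.0100) = 0.122
Q = 10.4, so δQ = 0.122 × 10.4 = 1.27.

1.27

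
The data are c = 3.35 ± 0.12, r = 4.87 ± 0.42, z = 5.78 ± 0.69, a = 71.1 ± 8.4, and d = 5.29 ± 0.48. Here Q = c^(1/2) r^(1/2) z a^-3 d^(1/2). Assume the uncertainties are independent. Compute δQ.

Each factor contributes (exponent × relative error)² to (δQ/Q)²:
  (½·δc/c)² = (0.5×0.0358)² = 0.000321;  (½·δr/r)² = (0.5×0.0862)² = 0.00186;  (1·δz/z)² = (1×0.119)² = 0.0143;  (-3·δa/a)² = (-3×0.118)² = 0.126;  (½·δd/d)² = (0.5×0.0907)² = 0.00206
δQ/Q = √(0.144) = 0.380
Q = 0.000149, so δQ = 0.380 × 0.000149 = 5.67e-05.

5.67e-05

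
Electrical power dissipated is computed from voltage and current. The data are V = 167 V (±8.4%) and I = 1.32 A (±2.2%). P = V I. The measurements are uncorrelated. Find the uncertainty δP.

Products/powers → add relative errors in quadrature, weighted by exponent:
  (1·δV/V)² = (1×0.0840)² = 0.00706;  (1·δI/I)² = (1×0.0220)² = 0.000484
δP/P = √(0.00754) = 0.0868
P = 220 W, so δP = 0.0868 × 220 = 19.1 W.

19.1 W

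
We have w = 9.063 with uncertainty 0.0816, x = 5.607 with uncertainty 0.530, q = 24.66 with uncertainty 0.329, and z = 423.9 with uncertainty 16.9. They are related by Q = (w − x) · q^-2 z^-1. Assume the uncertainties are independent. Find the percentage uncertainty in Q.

Let u = w − x = 3.456. δu = √(δw² + δx²) = √(0.00666 + 0.281) = 0.536, so δu/u = 0.155.
Q is then a monomial in u, q, z:
δQ/Q = √((δu/u)² + (-2·δq/q)² + (-1·δz/z)²) = √(0.0241 + 0.000712 + 0.00159) = 0.162

16.2%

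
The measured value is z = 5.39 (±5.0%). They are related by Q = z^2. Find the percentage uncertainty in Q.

Products/powers → add relative errors in quadrature, weighted by exponent:
  (2·δz/z)² = (2×0.0500)² = 0.0100
δQ/Q = √(0.0100) = 0.100

10.0%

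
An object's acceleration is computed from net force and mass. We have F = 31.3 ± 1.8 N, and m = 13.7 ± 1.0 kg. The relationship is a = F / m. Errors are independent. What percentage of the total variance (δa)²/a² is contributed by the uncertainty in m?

(δa/a)² = (1·δF/F)² + (-1·δm/m)²
  F term: (1×0.0575)² = 0.00331
  m term: (-1×0.0730)² = 0.00533
Total = 0.00864. Share from m = 0.00533/0.00864 = 0.617.

61.7%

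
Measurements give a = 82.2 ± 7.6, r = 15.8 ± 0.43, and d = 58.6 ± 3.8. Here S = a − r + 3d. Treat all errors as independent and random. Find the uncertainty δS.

13.7

S is a linear combination, so absolute uncertainties add in quadrature:
  (δa)² = 57.8;  (δr)² = 0.185;  (3·δd)² = 130
δS = √(188) = 13.7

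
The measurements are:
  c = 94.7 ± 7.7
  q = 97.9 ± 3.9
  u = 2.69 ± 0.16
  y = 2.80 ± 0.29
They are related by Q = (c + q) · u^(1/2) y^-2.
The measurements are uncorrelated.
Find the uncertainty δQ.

Let w = c + q = 193. δw = √(δc² + δq²) = √(59.3 + 15.2) = 8.63, so δw/w = 0.0448.
Q is then a monomial in w, u, y:
δQ/Q = √((δw/w)² + (½·δu/u)² + (-2·δy/y)²) = √(0.00201 + 0.000884 + 0.0429) = 0.214
Q = 40.3, so δQ = 0.214 × 40.3 = 8.62.

8.62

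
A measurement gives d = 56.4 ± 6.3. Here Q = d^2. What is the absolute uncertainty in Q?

711

Q is a product of powers, so relative uncertainties combine in quadrature:
  (2·δd/d)² = (2×0.112)² = 0.0499
δQ/Q = √(0.0499) = 0.223
Q = 3180, so δQ = 0.223 × 3180 = 711.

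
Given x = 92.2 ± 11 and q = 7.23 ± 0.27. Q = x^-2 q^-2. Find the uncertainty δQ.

Products/powers → add relative errors in quadrature, weighted by exponent:
  (-2·δx/x)² = (-2×0.119)² = 0.0569;  (-2·δq/q)² = (-2×0.0373)² = 0.00558
δQ/Q = √(0.0625) = 0.250
Q = 2.25e-06, so δQ = 0.250 × 2.25e-06 = 5.63e-07.

5.63e-07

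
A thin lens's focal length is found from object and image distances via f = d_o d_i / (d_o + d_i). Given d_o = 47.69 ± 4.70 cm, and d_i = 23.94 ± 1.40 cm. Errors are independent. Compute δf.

0.813 cm

∂f/∂d_o = (d_i/(d_o+d_i))² = 0.112;  ∂f/∂d_i = (d_o/(d_o+d_i))² = 0.443
δf = √((∂f/∂d_o · δd_o)² + (∂f/∂d_i · δd_i)²) = √(0.276 + 0.385) = 0.813 cm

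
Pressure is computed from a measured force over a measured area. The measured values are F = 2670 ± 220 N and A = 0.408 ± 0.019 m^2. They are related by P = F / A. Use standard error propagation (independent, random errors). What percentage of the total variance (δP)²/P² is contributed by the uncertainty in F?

(δP/P)² = (1·δF/F)² + (-1·δA/A)²
  F term: (1×0.0824)² = 0.00679
  A term: (-1×0.0466)² = 0.00217
Total = 0.00896. Share from F = 0.00679/0.00896 = 0.758.

75.8%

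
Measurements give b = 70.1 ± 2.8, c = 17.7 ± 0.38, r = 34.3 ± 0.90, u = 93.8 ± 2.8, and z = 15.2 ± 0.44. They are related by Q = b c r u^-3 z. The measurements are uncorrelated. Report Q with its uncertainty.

0.784 ± 0.0844

Since Q is a product/quotient, work with relative uncertainties:
  (1·δb/b)² = (1×0.0399)² = 0.00160;  (1·δc/c)² = (1×0.0215)² = 0.000461;  (1·δr/r)² = (1×0.0262)² = 0.000688;  (-3·δu/u)² = (-3×0.0299)² = 0.00802;  (1·δz/z)² = (1×0.0289)² = 0.000838
δQ/Q = √(0.0116) = 0.108
Q = 0.784, so δQ = 0.108 × 0.784 = 0.0844.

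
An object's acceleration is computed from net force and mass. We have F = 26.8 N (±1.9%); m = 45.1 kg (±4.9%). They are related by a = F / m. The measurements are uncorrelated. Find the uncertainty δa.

0.0312 m/s^2

a is a product of powers, so relative uncertainties combine in quadrature:
  (1·δF/F)² = (1×0.0190)² = 0.000361;  (-1·δm/m)² = (-1×0.0490)² = 0.00240
δa/a = √(0.00276) = 0.0526
a = 0.594 m/s^2, so δa = 0.0526 × 0.594 = 0.0312 m/s^2.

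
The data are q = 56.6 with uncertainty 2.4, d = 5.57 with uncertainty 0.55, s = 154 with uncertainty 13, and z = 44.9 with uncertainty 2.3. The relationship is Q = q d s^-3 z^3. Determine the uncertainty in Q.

2.46

Products/powers → add relative errors in quadrature, weighted by exponent:
  (1·δq/q)² = (1×0.0424)² = 0.00180;  (1·δd/d)² = (1×0.0987)² = 0.00975;  (-3·δs/s)² = (-3×0.0844)² = 0.0641;  (3·δz/z)² = (3×0.0512)² = 0.0236
δQ/Q = √(0.0993) = 0.315
Q = 7.81, so δQ = 0.315 × 7.81 = 2.46.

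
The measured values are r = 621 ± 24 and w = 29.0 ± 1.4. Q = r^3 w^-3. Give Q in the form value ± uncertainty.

For a monomial Q ∝ r^3, w^-3, fractional errors add in quadrature:
  (3·δr/r)² = (3×0.0386)² = 0.0134;  (-3·δw/w)² = (-3×0.0483)² = 0.0210
δQ/Q = √(0.0344) = 0.186
Q = 9820, so δQ = 0.186 × 9820 = 1820.

9820 ± 1820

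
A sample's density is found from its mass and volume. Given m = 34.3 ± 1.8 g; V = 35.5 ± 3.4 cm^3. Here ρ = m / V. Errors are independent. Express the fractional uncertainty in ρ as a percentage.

For a monomial ρ ∝ m, V^-1, fractional errors add in quadrature:
  (1·δm/m)² = (1×0.0525)² = 0.00275;  (-1·δV/V)² = (-1×0.0958)² = 0.00917
δρ/ρ = √(0.0119) = 0.109

10.9%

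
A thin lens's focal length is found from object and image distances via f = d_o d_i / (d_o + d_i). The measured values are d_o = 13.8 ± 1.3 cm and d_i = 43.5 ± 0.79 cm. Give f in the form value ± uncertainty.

10.5 ± 0.751 cm

∂f/∂d_o = (d_i/(d_o+d_i))² = 0.576;  ∂f/∂d_i = (d_o/(d_o+d_i))² = 0.0580
δf = √((∂f/∂d_o · δd_o)² + (∂f/∂d_i · δd_i)²) = √(0.561 + 0.00210) = 0.751 cm
f = 10.5 cm.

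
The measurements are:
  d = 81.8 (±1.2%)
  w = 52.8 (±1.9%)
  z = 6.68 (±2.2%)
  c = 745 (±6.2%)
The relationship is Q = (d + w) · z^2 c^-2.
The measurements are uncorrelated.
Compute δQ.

0.00143

Let u = d + w = 135. δu = √(δd² + δw²) = √(0.964 + 1.01) = 1.40, so δu/u = 0.0104.
Q is then a monomial in u, z, c:
δQ/Q = √((δu/u)² + (2·δz/z)² + (-2·δc/c)²) = √(0.000109 + 0.00194 + 0.0154) = 0.132
Q = 0.0108, so δQ = 0.132 × 0.0108 = 0.00143.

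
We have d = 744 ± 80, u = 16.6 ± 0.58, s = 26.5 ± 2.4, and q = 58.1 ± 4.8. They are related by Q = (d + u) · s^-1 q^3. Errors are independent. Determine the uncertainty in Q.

Let w = d + u = 761. δw = √(δd² + δu²) = √(6400 + 0.336) = 80.0, so δw/w = 0.105.
Q is then a monomial in w, s, q:
δQ/Q = √((δw/w)² + (-1·δs/s)² + (3·δq/q)²) = √(0.0111 + 0.00820 + 0.0614) = 0.284
Q = 5.63e+06, so δQ = 0.284 × 5.63e+06 = 1.6e+06.

1.6e+06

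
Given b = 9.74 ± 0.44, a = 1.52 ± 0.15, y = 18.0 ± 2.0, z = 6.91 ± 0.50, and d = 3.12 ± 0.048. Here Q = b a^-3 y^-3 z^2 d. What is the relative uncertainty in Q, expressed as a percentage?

Relative error in a monomial: (δQ/Q)² = Σ (nᵢ · δxᵢ/xᵢ)².
  (1·δb/b)² = (1×0.0452)² = 0.00204;  (-3·δa/a)² = (-3×0.0987)² = 0.0876;  (-3·δy/y)² = (-3×0.111)² = 0.111;  (2·δz/z)² = (2×0.0724)² = 0.0209;  (1·δd/d)² = (1×0.0154)² = 0.000237
δQ/Q = √(0.222) = 0.471

47.1%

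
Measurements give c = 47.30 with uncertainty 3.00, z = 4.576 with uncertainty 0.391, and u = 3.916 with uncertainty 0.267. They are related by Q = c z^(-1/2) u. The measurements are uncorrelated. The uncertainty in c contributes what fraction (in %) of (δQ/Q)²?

38.3%

(δQ/Q)² = (1·δc/c)² + (−½·δz/z)² + (1·δu/u)²
  c term: (1×0.0634)² = 0.00402
  z term: (-0.5×0.0854)² = 0.00183
  u term: (1×0.0682)² = 0.00465
Total = 0.0105. Share from c = 0.00402/0.0105 = 0.383.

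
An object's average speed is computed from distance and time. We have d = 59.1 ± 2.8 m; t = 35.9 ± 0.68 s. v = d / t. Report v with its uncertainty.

1.65 ± 0.0840 m/s

Since v is a product/quotient, work with relative uncertainties:
  (1·δd/d)² = (1×0.0474)² = 0.00224;  (-1·δt/t)² = (-1×0.0189)² = 0.000359
δv/v = √(0.00260) = 0.0510
v = 1.65 m/s, so δv = 0.0510 × 1.65 = 0.0840 m/s.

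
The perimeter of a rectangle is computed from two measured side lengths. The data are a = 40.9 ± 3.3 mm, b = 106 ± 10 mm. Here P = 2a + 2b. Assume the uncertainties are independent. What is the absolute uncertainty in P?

21.1 mm

Each term contributes (cᵢ δxᵢ)² to (δP)²:
  (2·δa)² = 43.6;  (2·δb)² = 400
δP = √(444) = 21.1 mm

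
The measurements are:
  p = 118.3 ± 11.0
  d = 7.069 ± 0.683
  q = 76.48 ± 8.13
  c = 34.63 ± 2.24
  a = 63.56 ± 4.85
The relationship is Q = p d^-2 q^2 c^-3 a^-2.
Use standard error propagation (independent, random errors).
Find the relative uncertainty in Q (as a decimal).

Q is a product of powers, so relative uncertainties combine in quadrature:
  (1·δp/p)² = (1×0.0930)² = 0.00865;  (-2·δd/d)² = (-2×0.0966)² = 0.0373;  (2·δq/q)² = (2×0.106)² = 0.0452;  (-3·δc/c)² = (-3×0.0647)² = 0.0377;  (-2·δa/a)² = (-2×0.0763)² = 0.0233
δQ/Q = √(0.152) = 0.390

0.390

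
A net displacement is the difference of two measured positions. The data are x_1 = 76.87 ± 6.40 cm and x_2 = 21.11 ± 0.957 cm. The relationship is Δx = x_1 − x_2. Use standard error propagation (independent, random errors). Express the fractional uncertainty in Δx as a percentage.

Δx is a linear combination, so absolute uncertainties add in quadrature:
  (δx_1)² = 41.0;  (δx_2)² = 0.916
δΔx = √(41.9) = 6.47 cm
Δx = 55.76 cm, so δΔx/Δx = 6.47/55.76 = 0.116.

11.6%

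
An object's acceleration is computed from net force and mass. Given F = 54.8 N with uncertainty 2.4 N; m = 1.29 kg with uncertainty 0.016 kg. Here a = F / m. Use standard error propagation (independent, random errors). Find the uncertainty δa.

Since a is a product/quotient, work with relative uncertainties:
  (1·δF/F)² = (1×0.0438)² = 0.00192;  (-1·δm/m)² = (-1×0.0124)² = 0.000154
δa/a = √(0.00207) = 0.0455
a = 42.5 m/s^2, so δa = 0.0455 × 42.5 = 1.93 m/s^2.

1.93 m/s^2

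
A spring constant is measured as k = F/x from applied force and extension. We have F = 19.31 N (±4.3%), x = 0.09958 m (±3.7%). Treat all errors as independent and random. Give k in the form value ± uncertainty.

193.9 ± 11.0 N/m

Each factor contributes (exponent × relative error)² to (δk/k)²:
  (1·δF/F)² = (1×0.0430)² = 0.00185;  (-1·δx/x)² = (-1×0.0370)² = 0.00137
δk/k = √(0.00322) = 0.0567
k = 193.9 N/m, so δk = 0.0567 × 193.9 = 11.0 N/m.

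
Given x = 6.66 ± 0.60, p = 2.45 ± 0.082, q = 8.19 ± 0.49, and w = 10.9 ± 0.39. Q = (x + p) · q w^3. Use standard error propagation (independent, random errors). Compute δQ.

13500

Let u = x + p = 9.11. δu = √(δx² + δp²) = √(0.360 + 0.00672) = 0.606, so δu/u = 0.0665.
Q is then a monomial in u, q, w:
δQ/Q = √((δu/u)² + (1·δq/q)² + (3·δw/w)²) = √(0.00442 + 0.00358 + 0.0115) = 0.140
Q = 96600, so δQ = 0.140 × 96600 = 13500.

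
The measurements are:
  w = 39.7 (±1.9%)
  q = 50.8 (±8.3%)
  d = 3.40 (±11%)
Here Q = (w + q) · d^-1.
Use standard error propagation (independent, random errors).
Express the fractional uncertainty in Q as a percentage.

12.0%

Let u = w + q = 90.5. δu = √(δw² + δq²) = √(0.569 + 17.8) = 4.28, so δu/u = 0.0473.
Q is then a monomial in u, d:
δQ/Q = √((δu/u)² + (-1·δd/d)²) = √(0.00224 + 0.0121) = 0.120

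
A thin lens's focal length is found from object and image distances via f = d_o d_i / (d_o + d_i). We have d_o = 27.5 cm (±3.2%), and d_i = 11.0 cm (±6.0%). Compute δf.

0.344 cm

∂f/∂d_o = (d_i/(d_o+d_i))² = 0.0816;  ∂f/∂d_i = (d_o/(d_o+d_i))² = 0.510
δf = √((∂f/∂d_o · δd_o)² + (∂f/∂d_i · δd_i)²) = √(0.00516 + 0.113) = 0.344 cm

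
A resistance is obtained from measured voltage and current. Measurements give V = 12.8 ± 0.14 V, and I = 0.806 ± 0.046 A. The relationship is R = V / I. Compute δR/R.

Relative error in a monomial: (δR/R)² = Σ (nᵢ · δxᵢ/xᵢ)².
  (1·δV/V)² = (1×0.0109)² = 0.000120;  (-1·δI/I)² = (-1×0.0571)² = 0.00326
δR/R = √(0.00338) = 0.0581

0.0581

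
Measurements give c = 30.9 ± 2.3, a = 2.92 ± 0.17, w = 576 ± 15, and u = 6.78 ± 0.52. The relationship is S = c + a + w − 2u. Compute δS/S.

0.0255

Sums and differences: (δS)² = Σ (cᵢ δxᵢ)².
  (δc)² = 5.29;  (δa)² = 0.0289;  (δw)² = 225;  (2·δu)² = 1.08
δS = √(231) = 15.2
S = 596, so δS/S = 15.2/596 = 0.0255.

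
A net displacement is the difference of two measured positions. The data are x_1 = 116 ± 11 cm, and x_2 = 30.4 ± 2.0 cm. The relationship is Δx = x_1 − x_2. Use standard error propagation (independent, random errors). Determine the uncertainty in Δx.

Δx is a linear combination, so absolute uncertainties add in quadrature:
  (δx_1)² = 121;  (δx_2)² = 4.00
δΔx = √(125) = 11.2 cm

11.2 cm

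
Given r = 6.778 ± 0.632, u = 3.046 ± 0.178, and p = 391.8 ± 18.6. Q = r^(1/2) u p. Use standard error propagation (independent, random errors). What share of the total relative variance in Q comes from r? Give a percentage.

27.7%

(δQ/Q)² = (½·δr/r)² + (1·δu/u)² + (1·δp/p)²
  r term: (0.5×0.0932)² = 0.00217
  u term: (1×0.0584)² = 0.00341
  p term: (1×0.0475)² = 0.00225
Total = 0.00784. Share from r = 0.00217/0.00784 = 0.277.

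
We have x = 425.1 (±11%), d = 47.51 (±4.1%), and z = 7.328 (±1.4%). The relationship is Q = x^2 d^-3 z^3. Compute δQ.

169

Relative error in a monomial: (δQ/Q)² = Σ (nᵢ · δxᵢ/xᵢ)².
  (2·δx/x)² = (2×0.110)² = 0.0484;  (-3·δd/d)² = (-3×0.0410)² = 0.0151;  (3·δz/z)² = (3×0.0140)² = 0.00176
δQ/Q = √(0.0653) = 0.256
Q = 663.1, so δQ = 0.256 × 663.1 = 169.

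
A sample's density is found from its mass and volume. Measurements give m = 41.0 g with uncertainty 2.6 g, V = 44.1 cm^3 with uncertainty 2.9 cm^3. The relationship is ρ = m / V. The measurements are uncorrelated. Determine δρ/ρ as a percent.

Products/powers → add relative errors in quadrature, weighted by exponent:
  (1·δm/m)² = (1×0.0634)² = 0.00402;  (-1·δV/V)² = (-1×0.0658)² = 0.00432
δρ/ρ = √(0.00835) = 0.0914

9.14%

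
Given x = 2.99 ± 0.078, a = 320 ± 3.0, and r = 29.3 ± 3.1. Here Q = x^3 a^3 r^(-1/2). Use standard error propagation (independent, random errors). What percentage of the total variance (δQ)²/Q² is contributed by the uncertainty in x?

(δQ/Q)² = (3·δx/x)² + (3·δa/a)² + (−½·δr/r)²
  x term: (3×0.0261)² = 0.00612
  a term: (3×0.00937)² = 0.000791
  r term: (-0.5×0.106)² = 0.00280
Total = 0.00971. Share from x = 0.00612/0.00971 = 0.630.

63.0%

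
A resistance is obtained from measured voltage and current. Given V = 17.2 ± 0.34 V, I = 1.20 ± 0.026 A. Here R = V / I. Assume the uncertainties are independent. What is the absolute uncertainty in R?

Relative error in a monomial: (δR/R)² = Σ (nᵢ · δxᵢ/xᵢ)².
  (1·δV/V)² = (1×0.0198)² = 0.000391;  (-1·δI/I)² = (-1×0.0217)² = 0.000469
δR/R = √(0.000860) = 0.0293
R = 14.3 Ω, so δR = 0.0293 × 14.3 = 0.420 Ω.

0.420 Ω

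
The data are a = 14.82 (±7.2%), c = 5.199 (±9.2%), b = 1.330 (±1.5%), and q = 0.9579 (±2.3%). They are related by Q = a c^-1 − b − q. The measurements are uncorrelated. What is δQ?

0.334

Let p = a·c^-1 = 2.851. δp/p = √((1·δa/a)² + (-1·δc/c)²) = √(0.00518 + 0.00846) = 0.117, so δp = 0.333.
Q = p − b − q: δQ = √(δp² + δb² + δq²) = √(0.111 + 0.000398 + 0.000485) = 0.334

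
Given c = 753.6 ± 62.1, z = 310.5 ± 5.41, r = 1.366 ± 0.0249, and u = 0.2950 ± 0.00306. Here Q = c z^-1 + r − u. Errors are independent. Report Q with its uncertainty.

3.498 ± 0.206

Let p = c·z^-1 = 2.427. δp/p = √((1·δc/c)² + (-1·δz/z)²) = √(0.00679 + 0.000304) = 0.0842, so δp = 0.204.
Q = p + r − u: δQ = √(δp² + δr² + δu²) = √(0.0418 + 0.000620 + 9.36e-06) = 0.206
Q = 3.498.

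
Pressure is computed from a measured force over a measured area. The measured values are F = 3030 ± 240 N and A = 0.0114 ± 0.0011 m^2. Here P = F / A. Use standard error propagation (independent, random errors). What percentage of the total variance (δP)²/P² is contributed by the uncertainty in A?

59.7%

(δP/P)² = (1·δF/F)² + (-1·δA/A)²
  F term: (1×0.0792)² = 0.00627
  A term: (-1×0.0965)² = 0.00931
Total = 0.0156. Share from A = 0.00931/0.0156 = 0.597.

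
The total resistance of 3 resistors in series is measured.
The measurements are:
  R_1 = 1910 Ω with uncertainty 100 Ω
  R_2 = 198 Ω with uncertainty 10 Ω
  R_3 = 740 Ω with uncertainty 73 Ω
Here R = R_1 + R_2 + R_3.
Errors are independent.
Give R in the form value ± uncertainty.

R is a linear combination, so absolute uncertainties add in quadrature:
  (δR_1)² = 10000;  (δR_2)² = 100;  (δR_3)² = 5330
δR = √(15400) = 124 Ω
R = 2850 Ω.

2850 ± 124 Ω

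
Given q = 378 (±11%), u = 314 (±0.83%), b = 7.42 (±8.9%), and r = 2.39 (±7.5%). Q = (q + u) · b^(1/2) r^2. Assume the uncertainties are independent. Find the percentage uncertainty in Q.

16.8%

Let w = q + u = 692. δw = √(δq² + δu²) = √(1730 + 6.79) = 41.7, so δw/w = 0.0602.
Q is then a monomial in w, b, r:
δQ/Q = √((δw/w)² + (½·δb/b)² + (2·δr/r)²) = √(0.00362 + 0.00198 + 0.0225) = 0.168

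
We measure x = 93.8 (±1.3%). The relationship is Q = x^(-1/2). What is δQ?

0.000671

Relative error in a monomial: (δQ/Q)² = Σ (nᵢ · δxᵢ/xᵢ)².
  (−½·δx/x)² = (-0.5×0.0130)² = 4.23e-05
δQ/Q = √(4.23e-05) = 0.00650
Q = 0.103, so δQ = 0.00650 × 0.103 = 0.000671.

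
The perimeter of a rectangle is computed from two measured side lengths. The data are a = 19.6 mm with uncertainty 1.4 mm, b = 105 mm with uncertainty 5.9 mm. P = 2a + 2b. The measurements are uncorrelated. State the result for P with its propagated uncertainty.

P is a linear combination, so absolute uncertainties add in quadrature:
  (2·δa)² = 7.84;  (2·δb)² = 139
δP = √(147) = 12.1 mm
P = 249 mm.

249 ± 12.1 mm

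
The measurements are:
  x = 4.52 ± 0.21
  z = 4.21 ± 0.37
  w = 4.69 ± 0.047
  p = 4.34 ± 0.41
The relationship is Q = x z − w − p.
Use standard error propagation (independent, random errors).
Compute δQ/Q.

0.194

Let h = x·z = 19.0. δh/h = √((1·δx/x)² + (1·δz/z)²) = √(0.00216 + 0.00772) = 0.0994, so δh = 1.89.
Q = h − w − p: δQ = √(δh² + δw² + δp²) = √(3.58 + 0.00221 + 0.168) = 1.94
Q = 10.00, so δQ/Q = 1.94/10.00 = 0.194.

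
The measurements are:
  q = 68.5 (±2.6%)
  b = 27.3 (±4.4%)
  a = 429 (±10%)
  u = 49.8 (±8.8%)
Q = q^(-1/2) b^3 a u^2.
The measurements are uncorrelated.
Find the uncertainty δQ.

Each factor contributes (exponent × relative error)² to (δQ/Q)²:
  (−½·δq/q)² = (-0.5×0.0260)² = 0.000169;  (3·δb/b)² = (3×0.0440)² = 0.0174;  (1·δa/a)² = (1×0.100)² = 0.0100;  (2·δu/u)² = (2×0.0880)² = 0.0310
δQ/Q = √(0.0586) = 0.242
Q = 2.62e+09, so δQ = 0.242 × 2.62e+09 = 6.33e+08.

6.33e+08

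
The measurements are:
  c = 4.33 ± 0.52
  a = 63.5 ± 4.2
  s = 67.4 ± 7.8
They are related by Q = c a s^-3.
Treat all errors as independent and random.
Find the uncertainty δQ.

0.000335

For a monomial Q ∝ c, a, s^-3, fractional errors add in quadrature:
  (1·δc/c)² = (1×0.120)² = 0.0144;  (1·δa/a)² = (1×0.0661)² = 0.00437;  (-3·δs/s)² = (-3×0.116)² = 0.121
δQ/Q = √(0.139) = 0.373
Q = 0.000898, so δQ = 0.373 × 0.000898 = 0.000335.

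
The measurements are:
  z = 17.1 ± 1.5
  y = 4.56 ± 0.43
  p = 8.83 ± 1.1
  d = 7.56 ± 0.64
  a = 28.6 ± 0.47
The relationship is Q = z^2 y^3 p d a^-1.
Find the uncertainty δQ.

Each factor contributes (exponent × relative error)² to (δQ/Q)²:
  (2·δz/z)² = (2×0.0877)² = 0.0308;  (3·δy/y)² = (3×0.0943)² = 0.0800;  (1·δp/p)² = (1×0.125)² = 0.0155;  (1·δd/d)² = (1×0.0847)² = 0.00717;  (-1·δa/a)² = (-1×0.0164)² = 0.000270
δQ/Q = √(0.134) = 0.366
Q = 64700, so δQ = 0.366 × 64700 = 23700.

23700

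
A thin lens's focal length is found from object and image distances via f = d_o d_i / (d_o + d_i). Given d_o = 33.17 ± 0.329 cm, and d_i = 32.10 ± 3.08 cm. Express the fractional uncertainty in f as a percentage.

4.90%

∂f/∂d_o = (d_i/(d_o+d_i))² = 0.242;  ∂f/∂d_i = (d_o/(d_o+d_i))² = 0.258
δf = √((∂f/∂d_o · δd_o)² + (∂f/∂d_i · δd_i)²) = √(0.00633 + 0.633) = 0.799 cm
f = 16.31 cm, so δf/f = 0.799/16.31 = 0.0490.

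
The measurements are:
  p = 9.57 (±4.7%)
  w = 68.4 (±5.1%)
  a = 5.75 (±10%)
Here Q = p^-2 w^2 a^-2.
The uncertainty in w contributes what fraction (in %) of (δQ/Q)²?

17.6%

(δQ/Q)² = (-2·δp/p)² + (2·δw/w)² + (-2·δa/a)²
  p term: (-2×0.0470)² = 0.00884
  w term: (2×0.0510)² = 0.0104
  a term: (-2×0.100)² = 0.0400
Total = 0.0592. Share from w = 0.0104/0.0592 = 0.176.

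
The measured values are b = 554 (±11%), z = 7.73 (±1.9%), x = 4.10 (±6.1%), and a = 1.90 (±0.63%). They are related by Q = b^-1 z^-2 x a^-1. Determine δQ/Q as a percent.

Each factor contributes (exponent × relative error)² to (δQ/Q)²:
  (-1·δb/b)² = (-1×0.110)² = 0.0121;  (-2·δz/z)² = (-2×0.0190)² = 0.00144;  (1·δx/x)² = (1×0.0610)² = 0.00372;  (-1·δa/a)² = (-1×0.00630)² = 3.97e-05
δQ/Q = √(0.0173) = 0.132

13.2%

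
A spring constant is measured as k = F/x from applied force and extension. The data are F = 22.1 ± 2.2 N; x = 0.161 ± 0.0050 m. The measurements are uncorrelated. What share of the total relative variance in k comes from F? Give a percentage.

91.1%

(δk/k)² = (1·δF/F)² + (-1·δx/x)²
  F term: (1×0.0995)² = 0.00991
  x term: (-1×0.0311)² = 0.000964
Total = 0.0109. Share from F = 0.00991/0.0109 = 0.911.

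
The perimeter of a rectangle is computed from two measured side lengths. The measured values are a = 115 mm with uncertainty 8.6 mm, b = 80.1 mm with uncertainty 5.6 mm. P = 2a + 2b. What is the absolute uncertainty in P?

20.5 mm

Sums and differences: (δP)² = Σ (cᵢ δxᵢ)².
  (2·δa)² = 296;  (2·δb)² = 125
δP = √(421) = 20.5 mm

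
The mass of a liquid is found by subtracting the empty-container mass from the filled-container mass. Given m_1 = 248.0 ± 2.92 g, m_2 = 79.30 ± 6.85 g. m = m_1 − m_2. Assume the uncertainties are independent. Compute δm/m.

Absolute uncertainties add in quadrature for a linear combination:
  (δm_1)² = 8.53;  (δm_2)² = 46.9
δm = √(55.4) = 7.45 g
m = 168.7 g, so δm/m = 7.45/168.7 = 0.0441.

0.0441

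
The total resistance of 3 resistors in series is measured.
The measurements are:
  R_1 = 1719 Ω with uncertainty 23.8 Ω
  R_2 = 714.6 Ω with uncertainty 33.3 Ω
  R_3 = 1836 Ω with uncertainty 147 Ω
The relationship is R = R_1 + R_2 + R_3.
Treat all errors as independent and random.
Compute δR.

Absolute uncertainties add in quadrature for a linear combination:
  (δR_1)² = 566;  (δR_2)² = 1110;  (δR_3)² = 21600
δR = √(23300) = 153 Ω

153 Ω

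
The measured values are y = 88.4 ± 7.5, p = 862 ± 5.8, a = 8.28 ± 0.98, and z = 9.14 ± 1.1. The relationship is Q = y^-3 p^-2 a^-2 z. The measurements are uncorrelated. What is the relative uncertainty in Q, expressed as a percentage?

36.8%

For a monomial Q ∝ y^-3, p^-2, a^-2, z, fractional errors add in quadrature:
  (-3·δy/y)² = (-3×0.0848)² = 0.0648;  (-2·δp/p)² = (-2×0.00673)² = 0.000181;  (-2·δa/a)² = (-2×0.118)² = 0.0560;  (1·δz/z)² = (1×0.120)² = 0.0145
δQ/Q = √(0.135) = 0.368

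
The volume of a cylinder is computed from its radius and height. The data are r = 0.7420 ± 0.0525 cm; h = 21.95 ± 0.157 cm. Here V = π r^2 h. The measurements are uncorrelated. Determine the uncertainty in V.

5.38 cm^3

For a monomial V ∝ r^2, h, fractional errors add in quadrature:
  (2·δr/r)² = (2×0.0708)² = 0.0200;  (1·δh/h)² = (1×0.00715)² = 5.12e-05
δV/V = √(0.0201) = 0.142
V = 37.97 cm^3, so δV = 0.142 × 37.97 = 5.38 cm^3.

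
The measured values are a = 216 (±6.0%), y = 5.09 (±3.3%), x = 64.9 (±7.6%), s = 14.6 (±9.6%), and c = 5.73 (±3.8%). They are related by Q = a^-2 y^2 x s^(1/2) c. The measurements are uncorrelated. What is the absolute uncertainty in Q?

0.133

Each factor contributes (exponent × relative error)² to (δQ/Q)²:
  (-2·δa/a)² = (-2×0.0600)² = 0.0144;  (2·δy/y)² = (2×0.0330)² = 0.00436;  (1·δx/x)² = (1×0.0760)² = 0.00578;  (½·δs/s)² = (0.5×0.0960)² = 0.00230;  (1·δc/c)² = (1×0.0380)² = 0.00144
δQ/Q = √(0.0283) = 0.168
Q = 0.789, so δQ = 0.168 × 0.789 = 0.133.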